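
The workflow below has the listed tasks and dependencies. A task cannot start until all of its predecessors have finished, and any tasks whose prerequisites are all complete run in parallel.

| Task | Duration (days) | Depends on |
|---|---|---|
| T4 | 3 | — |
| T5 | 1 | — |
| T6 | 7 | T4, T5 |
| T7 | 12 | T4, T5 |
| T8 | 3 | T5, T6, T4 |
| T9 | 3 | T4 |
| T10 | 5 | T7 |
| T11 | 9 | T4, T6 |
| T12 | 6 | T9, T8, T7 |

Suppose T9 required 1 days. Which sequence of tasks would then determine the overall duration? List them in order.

Critical path before the change: T4→T7→T12 = 3+12+6 = 21 giving 21 days.
T9 has 9 days of float (longest path through it is 12).
That remains the longest chain; total 21 days.

T4, T7, T12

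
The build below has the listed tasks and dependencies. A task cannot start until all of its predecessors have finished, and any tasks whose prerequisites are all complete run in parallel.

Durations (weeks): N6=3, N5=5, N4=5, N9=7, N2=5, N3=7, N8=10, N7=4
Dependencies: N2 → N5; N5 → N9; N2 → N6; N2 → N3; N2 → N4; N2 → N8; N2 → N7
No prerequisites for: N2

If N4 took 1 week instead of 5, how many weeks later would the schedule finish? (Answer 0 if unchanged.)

0

Critical path before the change: N2→N5→N9 = 5+5+7 = 17 giving 17 weeks.
The longest path through N4 is only 10 weeks, so N4 has float 7.
That remains the longest chain; total 17 weeks.
Change in finish: 17 − 17 = +0 weeks.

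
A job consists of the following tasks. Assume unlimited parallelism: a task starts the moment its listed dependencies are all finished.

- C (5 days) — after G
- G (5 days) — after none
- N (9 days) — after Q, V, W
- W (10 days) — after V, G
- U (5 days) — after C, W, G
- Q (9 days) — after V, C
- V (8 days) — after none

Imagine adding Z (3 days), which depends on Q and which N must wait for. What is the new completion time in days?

Originally the plan takes 28 days.
With Z inserted, N now waits for max(Q, V, W, Z).
New critical path: G→C→Q→Z→N = 5+5+9+3+9 = 31 ⇒ 31 days.

31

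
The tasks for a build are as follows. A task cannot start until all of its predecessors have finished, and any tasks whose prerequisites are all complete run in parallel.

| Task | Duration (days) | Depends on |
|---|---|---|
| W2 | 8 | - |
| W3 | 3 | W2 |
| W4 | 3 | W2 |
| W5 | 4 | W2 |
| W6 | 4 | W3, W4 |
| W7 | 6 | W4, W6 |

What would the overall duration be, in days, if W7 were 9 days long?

24

As given, the longest chain is W2→W3→W6→W7 = 8+3+4+6 = 21, so the finish is 21 days.
W7 lies on that path, so at 9 days the path becomes 24 days.
The critical path is still W2→W3→W6→W7; finish is now 24 days.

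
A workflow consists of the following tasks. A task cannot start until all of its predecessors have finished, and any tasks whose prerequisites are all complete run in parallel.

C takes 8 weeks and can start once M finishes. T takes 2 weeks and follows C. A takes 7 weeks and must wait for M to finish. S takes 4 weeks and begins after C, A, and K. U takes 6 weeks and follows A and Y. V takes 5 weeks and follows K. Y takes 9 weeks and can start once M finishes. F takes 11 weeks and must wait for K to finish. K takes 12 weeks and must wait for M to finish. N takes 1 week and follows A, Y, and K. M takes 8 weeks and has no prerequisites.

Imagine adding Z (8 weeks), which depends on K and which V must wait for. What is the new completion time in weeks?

Originally the plan takes 31 weeks.
With Z inserted, V now waits for max(K, Z).
New critical path: M→K→Z→V = 8+12+8+5 = 33 ⇒ 33 weeks.

33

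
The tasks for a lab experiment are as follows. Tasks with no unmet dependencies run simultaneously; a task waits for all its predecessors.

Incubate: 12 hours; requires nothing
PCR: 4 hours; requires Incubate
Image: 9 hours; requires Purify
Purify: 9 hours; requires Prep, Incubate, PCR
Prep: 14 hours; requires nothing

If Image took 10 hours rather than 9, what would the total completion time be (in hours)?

35

As given, the longest chain is Incubate→PCR→Purify→Image = 12+4+9+9 = 34, so the finish is 34 hours.
Image lies on that path, so at 10 hours the path becomes 35 hours.
The critical path is still Incubate→PCR→Purify→Image; finish is now 35 hours.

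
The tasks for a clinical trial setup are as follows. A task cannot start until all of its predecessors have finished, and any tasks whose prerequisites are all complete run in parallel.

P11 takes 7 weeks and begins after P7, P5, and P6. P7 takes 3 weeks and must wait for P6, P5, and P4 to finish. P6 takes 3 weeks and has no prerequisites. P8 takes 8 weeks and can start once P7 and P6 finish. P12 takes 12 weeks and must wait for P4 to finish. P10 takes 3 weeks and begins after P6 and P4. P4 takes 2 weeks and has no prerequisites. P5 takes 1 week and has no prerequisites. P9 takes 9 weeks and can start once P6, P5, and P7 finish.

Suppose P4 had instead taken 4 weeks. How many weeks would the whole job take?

Actual critical path: P6→P7→P9 = 3+3+9 = 15 ⇒ 15 weeks.
The longest path through P4 is only 14 weeks, so P4 has float 1.
The binding chain switches to P4→P7→P9 = 4+3+9 = 16; finish 16 weeks.

16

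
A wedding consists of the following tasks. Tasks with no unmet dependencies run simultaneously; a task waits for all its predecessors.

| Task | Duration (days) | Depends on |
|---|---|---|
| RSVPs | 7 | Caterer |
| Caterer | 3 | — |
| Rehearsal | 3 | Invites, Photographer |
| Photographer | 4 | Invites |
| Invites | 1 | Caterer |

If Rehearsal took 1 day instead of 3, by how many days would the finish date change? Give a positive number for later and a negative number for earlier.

The binding path is Caterer→Invites→Photographer→Rehearsal = 3+1+4+3 = 11; finish at 11 days.
Rehearsal is on the critical path; changing it to 1 makes that path 9 days.
The binding chain switches to Caterer→RSVPs = 3+7 = 10; finish 10 days.
Change in finish: 10 − 11 = -1 days.

-1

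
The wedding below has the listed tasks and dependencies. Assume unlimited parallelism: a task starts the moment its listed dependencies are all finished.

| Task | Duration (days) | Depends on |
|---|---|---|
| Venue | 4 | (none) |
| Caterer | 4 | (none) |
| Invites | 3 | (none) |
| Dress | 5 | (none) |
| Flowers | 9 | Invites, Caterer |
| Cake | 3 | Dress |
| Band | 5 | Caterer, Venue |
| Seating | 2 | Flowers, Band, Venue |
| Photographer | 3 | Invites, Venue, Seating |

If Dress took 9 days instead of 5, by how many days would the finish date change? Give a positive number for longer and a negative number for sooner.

Critical path before the change: Caterer→Flowers→Seating→Photographer = 4+9+2+3 = 18 giving 18 days.
Dress is off the critical path — its longest chain is 8 days, giving 10 of slack.
That remains the longest chain; total 18 days.
Change in finish: 18 − 18 = +0 days.

0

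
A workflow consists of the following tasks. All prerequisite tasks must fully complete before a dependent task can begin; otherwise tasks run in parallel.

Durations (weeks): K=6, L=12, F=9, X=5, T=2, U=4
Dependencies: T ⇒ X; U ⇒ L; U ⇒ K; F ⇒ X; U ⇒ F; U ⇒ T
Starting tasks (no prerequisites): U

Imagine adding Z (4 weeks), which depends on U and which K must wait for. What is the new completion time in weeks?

Originally the plan takes 18 weeks.
With Z inserted, K now waits for max(U, Z).
New critical path: U→F→X = 4+9+5 = 18 ⇒ 18 weeks.

18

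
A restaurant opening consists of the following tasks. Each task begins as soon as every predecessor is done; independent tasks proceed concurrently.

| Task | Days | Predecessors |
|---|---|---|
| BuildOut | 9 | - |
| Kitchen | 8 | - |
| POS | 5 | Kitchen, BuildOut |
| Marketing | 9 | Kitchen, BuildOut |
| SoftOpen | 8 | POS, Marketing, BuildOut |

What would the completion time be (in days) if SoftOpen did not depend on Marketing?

22

With the dependency in place, BuildOut→Marketing→SoftOpen = 9+9+8 = 26 sets the finish at 26 days.
Without Marketing→SoftOpen, SoftOpen's earliest start moves from 18 to 14.
The longest chain is now BuildOut→POS→SoftOpen = 9+5+8 = 22, so the project takes 22 days.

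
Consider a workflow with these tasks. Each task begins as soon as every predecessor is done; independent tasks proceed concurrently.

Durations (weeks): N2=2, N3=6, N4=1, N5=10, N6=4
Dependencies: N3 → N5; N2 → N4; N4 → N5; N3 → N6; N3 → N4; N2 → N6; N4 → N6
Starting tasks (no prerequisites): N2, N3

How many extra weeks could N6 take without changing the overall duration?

Critical path: N3→N4→N5 = 6+1+10 = 17, so the finish is 17 weeks.
N6 finishes as early as 11 and must finish by 17.
So N6 can slip 17 − 11 = 6 weeks.

6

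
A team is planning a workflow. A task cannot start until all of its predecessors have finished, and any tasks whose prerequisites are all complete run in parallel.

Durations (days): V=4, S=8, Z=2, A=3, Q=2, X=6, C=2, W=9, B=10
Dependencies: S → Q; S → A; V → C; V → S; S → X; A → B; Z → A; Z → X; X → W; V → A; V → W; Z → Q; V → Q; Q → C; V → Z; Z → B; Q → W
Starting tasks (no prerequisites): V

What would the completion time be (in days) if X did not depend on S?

Before: longest chain V→S→X→W = 4+8+6+9 = 27, finish 27.
Without S→X, X's earliest start moves from 12 to 6.
New critical path: V→S→A→B = 4+8+3+10 = 25 ⇒ 25 days.

25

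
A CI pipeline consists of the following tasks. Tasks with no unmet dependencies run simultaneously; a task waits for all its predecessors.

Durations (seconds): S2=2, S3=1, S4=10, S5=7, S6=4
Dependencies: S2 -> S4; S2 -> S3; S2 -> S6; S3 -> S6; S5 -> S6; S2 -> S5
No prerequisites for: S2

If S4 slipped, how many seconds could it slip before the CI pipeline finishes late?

Critical path: S2→S5→S6 = 2+7+4 = 13, so the finish is 13 seconds.
The longest chain containing S4 totals 12 seconds.
Slack of S4 = 3 − 2 = 1 second.

1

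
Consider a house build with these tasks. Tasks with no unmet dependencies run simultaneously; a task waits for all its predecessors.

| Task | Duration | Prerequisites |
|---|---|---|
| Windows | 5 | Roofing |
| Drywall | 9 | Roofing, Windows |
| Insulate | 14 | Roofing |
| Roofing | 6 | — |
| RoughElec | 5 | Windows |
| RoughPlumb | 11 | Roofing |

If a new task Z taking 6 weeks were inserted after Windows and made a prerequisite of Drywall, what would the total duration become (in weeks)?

Originally the schedule takes 20 weeks.
With Z inserted, Drywall now waits for max(Roofing, Windows, Z).
New critical path: Roofing→Windows→Z→Drywall = 6+5+6+9 = 26 ⇒ 26 weeks.

26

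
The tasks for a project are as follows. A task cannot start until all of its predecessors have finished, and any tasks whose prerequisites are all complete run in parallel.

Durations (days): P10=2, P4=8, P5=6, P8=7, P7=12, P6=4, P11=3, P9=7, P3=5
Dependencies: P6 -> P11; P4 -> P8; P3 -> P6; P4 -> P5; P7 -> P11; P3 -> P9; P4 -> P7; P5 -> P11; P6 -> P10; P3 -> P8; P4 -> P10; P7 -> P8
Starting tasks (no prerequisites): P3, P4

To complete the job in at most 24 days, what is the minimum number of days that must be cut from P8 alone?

Current finish: 27 days; target: 24.
P8 is on every critical path, so each day cut from P8 cuts the finish by one (this holds down to a finish of 23).
Need 27 − 24 = 3 days off P8 → P8 becomes 4 days, finish becomes 24.

3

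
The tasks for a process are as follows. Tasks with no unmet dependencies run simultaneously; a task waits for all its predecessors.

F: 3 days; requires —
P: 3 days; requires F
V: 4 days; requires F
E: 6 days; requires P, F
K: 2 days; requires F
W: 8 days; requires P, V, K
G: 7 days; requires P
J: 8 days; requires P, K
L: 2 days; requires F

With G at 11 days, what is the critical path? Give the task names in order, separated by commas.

F, P, G

As given, the longest chain is F→V→W = 3+4+8 = 15, so the finish is 15 days.
G has 2 days of float (longest path through it is 13).
The binding chain switches to F→P→G = 3+3+11 = 17; finish 17 days.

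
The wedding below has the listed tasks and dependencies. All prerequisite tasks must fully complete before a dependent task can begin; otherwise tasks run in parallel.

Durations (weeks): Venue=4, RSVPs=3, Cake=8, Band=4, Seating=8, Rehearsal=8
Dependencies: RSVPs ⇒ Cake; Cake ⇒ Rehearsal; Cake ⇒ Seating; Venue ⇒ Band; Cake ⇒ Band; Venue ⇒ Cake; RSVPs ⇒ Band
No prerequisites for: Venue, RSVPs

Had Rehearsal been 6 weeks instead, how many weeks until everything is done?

20

As given, the longest chain is Venue→Cake→Rehearsal = 4+8+8 = 20, so the finish is 20 weeks.
Rehearsal is on the critical path; changing it to 6 makes that path 18 weeks.
The binding chain switches to Venue→Cake→Seating = 4+8+8 = 20; finish 20 weeks.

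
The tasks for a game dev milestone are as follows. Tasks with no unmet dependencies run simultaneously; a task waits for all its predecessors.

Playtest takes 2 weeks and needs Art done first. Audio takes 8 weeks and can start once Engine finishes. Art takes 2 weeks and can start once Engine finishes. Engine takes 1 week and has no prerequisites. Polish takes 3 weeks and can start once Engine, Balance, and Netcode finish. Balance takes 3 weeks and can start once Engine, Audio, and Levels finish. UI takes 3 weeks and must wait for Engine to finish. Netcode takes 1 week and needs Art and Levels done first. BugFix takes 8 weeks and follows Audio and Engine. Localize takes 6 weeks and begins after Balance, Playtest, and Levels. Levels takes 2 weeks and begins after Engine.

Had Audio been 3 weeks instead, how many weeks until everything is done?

13

The binding path is Engine→Audio→Balance→Localize = 1+8+3+6 = 18; finish at 18 weeks.
Since Audio is critical, the -5 change carries straight to that chain (now 13 weeks).
The critical path is still Engine→Audio→Balance→Localize; finish is now 13 weeks.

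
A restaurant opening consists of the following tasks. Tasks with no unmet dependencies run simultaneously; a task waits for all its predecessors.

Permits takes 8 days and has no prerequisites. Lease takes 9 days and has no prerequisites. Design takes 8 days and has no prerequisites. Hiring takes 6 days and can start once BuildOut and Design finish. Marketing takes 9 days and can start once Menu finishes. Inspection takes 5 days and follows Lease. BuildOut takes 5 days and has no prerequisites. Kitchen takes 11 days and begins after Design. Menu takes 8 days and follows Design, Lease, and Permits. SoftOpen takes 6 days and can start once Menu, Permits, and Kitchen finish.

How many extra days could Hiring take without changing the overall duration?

Critical path: Lease→Menu→Marketing = 9+8+9 = 26, so the finish is 26 days.
Longest path through Hiring: 14 days (earliest finish 14, latest finish 26).
So Hiring can slip 26 − 14 = 12 days.

12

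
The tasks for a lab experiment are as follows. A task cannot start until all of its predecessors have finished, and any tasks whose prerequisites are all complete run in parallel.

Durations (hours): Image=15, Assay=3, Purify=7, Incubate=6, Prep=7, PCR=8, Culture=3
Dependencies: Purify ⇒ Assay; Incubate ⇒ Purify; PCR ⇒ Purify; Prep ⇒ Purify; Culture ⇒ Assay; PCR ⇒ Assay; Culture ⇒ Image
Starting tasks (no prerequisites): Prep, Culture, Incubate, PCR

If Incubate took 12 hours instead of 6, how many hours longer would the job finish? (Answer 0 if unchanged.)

4

As given, the longest chain is Culture→Image = 3+15 = 18, so the finish is 18 hours.
Incubate has 2 hours of float (longest path through it is 16).
The binding chain switches to Incubate→Purify→Assay = 12+7+3 = 22; finish 22 hours.
Change in finish: 22 − 18 = +4 hours.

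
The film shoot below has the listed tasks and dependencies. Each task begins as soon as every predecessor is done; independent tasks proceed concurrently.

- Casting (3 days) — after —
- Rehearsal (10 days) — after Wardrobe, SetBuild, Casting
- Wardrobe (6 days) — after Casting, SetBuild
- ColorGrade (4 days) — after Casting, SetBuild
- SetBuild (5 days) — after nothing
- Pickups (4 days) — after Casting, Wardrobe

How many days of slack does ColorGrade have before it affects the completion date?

12

Critical path: SetBuild→Wardrobe→Rehearsal = 5+6+10 = 21, so the finish is 21 days.
The longest chain containing ColorGrade totals 9 days.
Float = 21 − 9 = 12.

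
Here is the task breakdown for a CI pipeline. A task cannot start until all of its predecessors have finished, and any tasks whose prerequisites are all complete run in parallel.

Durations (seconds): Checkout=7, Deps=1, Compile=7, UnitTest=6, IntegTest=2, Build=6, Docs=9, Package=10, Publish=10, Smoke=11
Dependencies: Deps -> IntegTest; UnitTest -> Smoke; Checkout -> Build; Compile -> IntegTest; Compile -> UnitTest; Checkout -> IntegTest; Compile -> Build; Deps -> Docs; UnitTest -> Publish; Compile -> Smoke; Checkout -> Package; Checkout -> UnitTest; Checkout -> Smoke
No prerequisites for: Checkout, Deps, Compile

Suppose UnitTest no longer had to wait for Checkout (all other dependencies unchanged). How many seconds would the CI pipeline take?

Original critical path: Checkout→UnitTest→Smoke = 7+6+11 = 24 ⇒ 24 seconds.
Dropping Checkout→UnitTest doesn't change UnitTest's earliest start (7); another predecessor still binds.
New critical path: Compile→UnitTest→Smoke = 7+6+11 = 24 ⇒ 24 seconds.

24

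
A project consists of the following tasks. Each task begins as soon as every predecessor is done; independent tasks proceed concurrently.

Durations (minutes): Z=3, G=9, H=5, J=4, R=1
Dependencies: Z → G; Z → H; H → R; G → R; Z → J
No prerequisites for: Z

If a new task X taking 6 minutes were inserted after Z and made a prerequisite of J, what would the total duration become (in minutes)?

Originally the project takes 13 minutes.
With X inserted, J now waits for max(Z, X).
New critical path: Z→X→J = 3+6+4 = 13 ⇒ 13 minutes.

13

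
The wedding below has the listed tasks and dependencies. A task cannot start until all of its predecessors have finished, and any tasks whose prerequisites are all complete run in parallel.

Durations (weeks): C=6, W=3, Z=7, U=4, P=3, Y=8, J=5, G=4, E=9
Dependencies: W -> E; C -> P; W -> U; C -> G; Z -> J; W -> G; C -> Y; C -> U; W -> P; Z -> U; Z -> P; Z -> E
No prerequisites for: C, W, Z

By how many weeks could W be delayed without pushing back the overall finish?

The longest chain is Z→E = 7+9 = 16; overall finish 16 weeks.
The longest chain containing W totals 12 weeks.
Slack of W = 4 − 0 = 4 weeks.

4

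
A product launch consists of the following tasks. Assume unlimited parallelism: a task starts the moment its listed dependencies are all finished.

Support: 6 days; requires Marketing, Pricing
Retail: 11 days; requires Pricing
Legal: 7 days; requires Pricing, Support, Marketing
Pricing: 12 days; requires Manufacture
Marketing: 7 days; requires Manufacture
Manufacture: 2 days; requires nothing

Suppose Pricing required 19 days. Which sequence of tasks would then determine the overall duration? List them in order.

Manufacture, Pricing, Support, Legal

Baseline: Manufacture→Pricing→Support→Legal = 2+12+6+7 = 27 → 27 days.
Pricing is on the critical path; changing it to 19 makes that path 34 days.
No other chain overtakes it, so the finish is 34 days.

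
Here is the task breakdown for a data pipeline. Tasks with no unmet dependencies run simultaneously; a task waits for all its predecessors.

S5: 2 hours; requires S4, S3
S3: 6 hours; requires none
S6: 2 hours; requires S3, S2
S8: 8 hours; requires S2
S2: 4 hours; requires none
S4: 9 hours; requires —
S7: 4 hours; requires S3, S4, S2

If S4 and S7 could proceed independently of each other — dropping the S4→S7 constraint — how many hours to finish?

Before: longest chain S4→S7 = 9+4 = 13, finish 13.
Without S4→S7, S7's earliest start moves from 9 to 6.
New critical path: S2→S8 = 4+8 = 12 ⇒ 12 hours.

12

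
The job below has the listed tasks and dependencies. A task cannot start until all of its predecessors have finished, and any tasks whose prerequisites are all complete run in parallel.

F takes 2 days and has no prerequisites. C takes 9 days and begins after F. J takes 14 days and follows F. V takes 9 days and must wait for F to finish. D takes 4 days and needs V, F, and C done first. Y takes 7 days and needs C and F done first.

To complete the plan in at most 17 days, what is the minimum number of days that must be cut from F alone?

Current finish: 18 days; target: 17.
F is on every critical path, so each day cut from F cuts the finish by one (this holds down to a finish of 17).
Need 18 − 17 = 1 day off F → F becomes 1 day, finish becomes 17.

1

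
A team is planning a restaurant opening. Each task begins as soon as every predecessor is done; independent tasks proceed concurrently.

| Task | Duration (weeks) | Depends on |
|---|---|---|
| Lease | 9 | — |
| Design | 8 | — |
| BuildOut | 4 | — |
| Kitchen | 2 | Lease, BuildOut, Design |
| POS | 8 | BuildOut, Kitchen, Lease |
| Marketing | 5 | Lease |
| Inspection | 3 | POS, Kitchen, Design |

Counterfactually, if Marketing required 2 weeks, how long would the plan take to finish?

Actual critical path: Lease→Kitchen→POS→Inspection = 9+2+8+3 = 22 ⇒ 22 weeks.
The longest path through Marketing is only 14 weeks, so Marketing has float 8.
That remains the longest chain; total 22 weeks.

22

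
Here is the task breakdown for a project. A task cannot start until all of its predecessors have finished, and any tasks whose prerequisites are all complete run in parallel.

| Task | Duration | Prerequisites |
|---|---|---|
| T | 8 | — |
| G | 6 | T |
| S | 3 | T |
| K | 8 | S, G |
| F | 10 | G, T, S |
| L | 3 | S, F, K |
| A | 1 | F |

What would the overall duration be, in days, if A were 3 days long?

Actual critical path: T→G→F→L = 8+6+10+3 = 27 ⇒ 27 days.
The longest path through A is only 25 days, so A has float 2.
The critical path is still T→G→F→L; finish is now 27 days.

27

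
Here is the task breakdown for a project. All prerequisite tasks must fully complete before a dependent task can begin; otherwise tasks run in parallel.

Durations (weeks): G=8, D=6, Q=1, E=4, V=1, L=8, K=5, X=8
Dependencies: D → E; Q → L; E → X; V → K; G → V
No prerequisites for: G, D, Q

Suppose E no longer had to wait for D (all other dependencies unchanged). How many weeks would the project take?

With the dependency in place, D→E→X = 6+4+8 = 18 sets the finish at 18 weeks.
Without D→E, E's earliest start moves from 6 to 0.
The longest chain is now G→V→K = 8+1+5 = 14, so the project takes 14 weeks.

14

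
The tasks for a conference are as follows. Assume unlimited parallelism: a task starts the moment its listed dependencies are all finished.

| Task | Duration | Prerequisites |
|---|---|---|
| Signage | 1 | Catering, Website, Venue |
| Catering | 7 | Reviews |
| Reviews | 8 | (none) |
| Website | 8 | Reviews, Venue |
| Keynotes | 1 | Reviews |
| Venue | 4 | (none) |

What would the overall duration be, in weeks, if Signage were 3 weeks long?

19

The binding path is Reviews→Website→Signage = 8+8+1 = 17; finish at 17 weeks.
Signage is on the critical path; changing it to 3 makes that path 19 weeks.
That remains the longest chain; total 19 weeks.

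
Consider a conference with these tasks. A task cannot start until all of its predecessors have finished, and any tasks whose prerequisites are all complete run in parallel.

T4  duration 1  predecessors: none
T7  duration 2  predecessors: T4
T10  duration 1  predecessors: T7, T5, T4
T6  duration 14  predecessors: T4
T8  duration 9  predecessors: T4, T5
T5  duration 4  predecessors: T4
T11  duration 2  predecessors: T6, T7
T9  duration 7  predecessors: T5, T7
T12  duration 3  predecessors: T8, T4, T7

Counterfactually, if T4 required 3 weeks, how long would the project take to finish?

19

As given, the longest chain is T4→T5→T8→T12 = 1+4+9+3 = 17, so the finish is 17 weeks.
T4 lies on that path, so at 3 weeks the path becomes 19 weeks.
The critical path is still T4→T5→T8→T12; finish is now 19 weeks.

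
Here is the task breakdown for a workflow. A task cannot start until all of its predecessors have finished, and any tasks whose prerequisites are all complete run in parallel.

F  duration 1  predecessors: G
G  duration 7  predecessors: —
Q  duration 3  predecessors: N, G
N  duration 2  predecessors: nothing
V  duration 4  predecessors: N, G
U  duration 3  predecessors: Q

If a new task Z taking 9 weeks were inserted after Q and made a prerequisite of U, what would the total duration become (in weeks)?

22

Originally the plan takes 13 weeks.
With Z inserted, U now waits for max(Q, Z).
New critical path: G→Q→Z→U = 7+3+9+3 = 22 ⇒ 22 weeks.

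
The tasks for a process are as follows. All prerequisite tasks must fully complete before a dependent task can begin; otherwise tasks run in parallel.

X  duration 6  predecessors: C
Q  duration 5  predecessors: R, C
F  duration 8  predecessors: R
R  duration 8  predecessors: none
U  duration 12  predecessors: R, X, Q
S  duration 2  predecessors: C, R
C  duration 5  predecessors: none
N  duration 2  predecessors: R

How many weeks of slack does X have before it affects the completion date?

R→Q→U = 8+5+12 = 25 sets the makespan at 25 weeks.
Longest path through X: 23 weeks (earliest finish 11, latest finish 13).
So X can slip 13 − 11 = 2 weeks.

2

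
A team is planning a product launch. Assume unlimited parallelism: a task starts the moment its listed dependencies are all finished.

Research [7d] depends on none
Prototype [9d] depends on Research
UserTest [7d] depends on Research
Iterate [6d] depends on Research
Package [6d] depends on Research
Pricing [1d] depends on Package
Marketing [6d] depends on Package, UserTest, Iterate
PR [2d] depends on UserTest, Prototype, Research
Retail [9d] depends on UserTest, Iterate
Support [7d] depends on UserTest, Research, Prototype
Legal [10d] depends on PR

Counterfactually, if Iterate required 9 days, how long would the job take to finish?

As given, the longest chain is Research→Prototype→PR→Legal = 7+9+2+10 = 28, so the finish is 28 days.
Iterate is off the critical path — its longest chain is 22 days, giving 6 of slack.
No other chain overtakes it, so the finish is 28 days.

28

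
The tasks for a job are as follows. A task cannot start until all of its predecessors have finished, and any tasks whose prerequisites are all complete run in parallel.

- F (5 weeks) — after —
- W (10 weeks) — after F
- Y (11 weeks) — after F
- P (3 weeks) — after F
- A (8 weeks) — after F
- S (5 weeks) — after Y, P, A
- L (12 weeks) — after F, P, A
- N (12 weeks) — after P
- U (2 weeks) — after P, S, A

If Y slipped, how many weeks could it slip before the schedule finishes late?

2

F→A→L = 5+8+12 = 25 sets the makespan at 25 weeks.
Longest path through Y: 23 weeks (earliest finish 16, latest finish 18).
Float = 25 − 23 = 2.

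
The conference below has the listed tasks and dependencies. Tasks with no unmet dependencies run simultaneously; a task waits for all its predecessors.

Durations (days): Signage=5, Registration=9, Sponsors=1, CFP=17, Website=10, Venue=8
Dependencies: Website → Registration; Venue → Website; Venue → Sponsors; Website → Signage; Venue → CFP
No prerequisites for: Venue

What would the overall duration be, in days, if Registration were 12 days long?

30

The binding path is Venue→Website→Registration = 8+10+9 = 27; finish at 27 days.
Registration is on the critical path; changing it to 12 makes that path 30 days.
No other chain overtakes it, so the finish is 30 days.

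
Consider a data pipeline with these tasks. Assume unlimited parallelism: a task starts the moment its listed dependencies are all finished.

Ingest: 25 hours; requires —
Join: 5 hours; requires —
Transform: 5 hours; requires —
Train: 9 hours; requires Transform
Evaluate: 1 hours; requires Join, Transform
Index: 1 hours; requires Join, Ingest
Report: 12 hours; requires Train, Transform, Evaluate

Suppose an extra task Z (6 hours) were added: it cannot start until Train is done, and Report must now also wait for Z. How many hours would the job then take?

Originally the job takes 26 hours.
With Z inserted, Report now waits for max(Train, Transform, Evaluate, Z).
New critical path: Transform→Train→Z→Report = 5+9+6+12 = 32 ⇒ 32 hours.

32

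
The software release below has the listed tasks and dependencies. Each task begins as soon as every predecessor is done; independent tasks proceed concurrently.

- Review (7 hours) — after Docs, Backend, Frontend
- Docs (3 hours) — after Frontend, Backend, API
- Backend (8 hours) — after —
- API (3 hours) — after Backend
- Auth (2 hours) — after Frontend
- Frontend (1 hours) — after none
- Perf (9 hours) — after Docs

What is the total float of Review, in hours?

Backend→API→Docs→Perf = 8+3+3+9 = 23 sets the makespan at 23 hours.
Review finishes as early as 21 and must finish by 23.
Slack of Review = 16 − 14 = 2 hours.

2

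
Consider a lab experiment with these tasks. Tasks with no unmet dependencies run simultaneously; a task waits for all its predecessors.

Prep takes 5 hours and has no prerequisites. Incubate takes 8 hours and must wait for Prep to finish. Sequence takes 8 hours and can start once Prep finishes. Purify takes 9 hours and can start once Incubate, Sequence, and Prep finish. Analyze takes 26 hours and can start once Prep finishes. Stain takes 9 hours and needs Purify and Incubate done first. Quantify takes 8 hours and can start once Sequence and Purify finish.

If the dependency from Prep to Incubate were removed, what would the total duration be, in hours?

31

Original critical path: Prep→Incubate→Purify→Stain = 5+8+9+9 = 31 ⇒ 31 hours.
Without Prep→Incubate, Incubate's earliest start moves from 5 to 0.
After: Prep→Sequence→Purify→Stain = 5+8+9+9 = 31 → 31 hours.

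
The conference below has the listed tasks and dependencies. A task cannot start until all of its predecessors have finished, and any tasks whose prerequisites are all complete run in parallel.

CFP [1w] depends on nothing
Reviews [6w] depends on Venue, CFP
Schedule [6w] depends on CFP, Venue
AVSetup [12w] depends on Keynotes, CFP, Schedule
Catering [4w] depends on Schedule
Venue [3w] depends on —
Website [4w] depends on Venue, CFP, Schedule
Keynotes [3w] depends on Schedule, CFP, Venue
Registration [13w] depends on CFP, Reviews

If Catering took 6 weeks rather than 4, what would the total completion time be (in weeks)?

Baseline: Venue→Schedule→Keynotes→AVSetup = 3+6+3+12 = 24 → 24 weeks.
Catering has 11 weeks of float (longest path through it is 13).
No other chain overtakes it, so the finish is 24 weeks.

24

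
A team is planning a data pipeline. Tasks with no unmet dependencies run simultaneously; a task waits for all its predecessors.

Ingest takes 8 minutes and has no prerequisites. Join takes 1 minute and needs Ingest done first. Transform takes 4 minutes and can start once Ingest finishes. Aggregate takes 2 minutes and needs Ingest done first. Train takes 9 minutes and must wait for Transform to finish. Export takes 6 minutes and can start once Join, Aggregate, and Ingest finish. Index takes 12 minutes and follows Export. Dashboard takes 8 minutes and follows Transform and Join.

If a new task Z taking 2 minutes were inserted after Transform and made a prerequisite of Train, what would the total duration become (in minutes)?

28

Originally the data pipeline takes 28 minutes.
With Z inserted, Train now waits for max(Transform, Z).
New critical path: Ingest→Aggregate→Export→Index = 8+2+6+12 = 28 ⇒ 28 minutes.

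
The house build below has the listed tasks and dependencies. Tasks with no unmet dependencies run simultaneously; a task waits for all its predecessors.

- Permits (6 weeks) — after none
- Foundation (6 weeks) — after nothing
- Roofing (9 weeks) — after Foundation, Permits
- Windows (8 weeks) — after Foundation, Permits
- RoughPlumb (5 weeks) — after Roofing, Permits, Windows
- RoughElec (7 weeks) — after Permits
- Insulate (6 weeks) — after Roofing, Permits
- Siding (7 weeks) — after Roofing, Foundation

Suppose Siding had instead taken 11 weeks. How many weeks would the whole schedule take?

As given, the longest chain is Permits→Roofing→Siding = 6+9+7 = 22, so the finish is 22 weeks.
Siding is on the critical path; changing it to 11 makes that path 26 weeks.
That remains the longest chain; total 26 weeks.

26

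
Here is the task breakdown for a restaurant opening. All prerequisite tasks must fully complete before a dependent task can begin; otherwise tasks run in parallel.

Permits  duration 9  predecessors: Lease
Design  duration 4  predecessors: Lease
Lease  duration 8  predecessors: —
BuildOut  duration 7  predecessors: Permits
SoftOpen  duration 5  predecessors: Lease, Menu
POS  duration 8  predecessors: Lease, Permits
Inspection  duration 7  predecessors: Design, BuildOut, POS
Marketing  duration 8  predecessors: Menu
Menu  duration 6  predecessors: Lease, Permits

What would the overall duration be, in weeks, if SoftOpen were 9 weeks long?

Critical path before the change: Lease→Permits→POS→Inspection = 8+9+8+7 = 32 giving 32 weeks.
The longest path through SoftOpen is only 28 weeks, so SoftOpen has float 4.
New critical path: Lease→Permits→Menu→SoftOpen = 8+9+6+9 = 32 ⇒ 32 weeks.

32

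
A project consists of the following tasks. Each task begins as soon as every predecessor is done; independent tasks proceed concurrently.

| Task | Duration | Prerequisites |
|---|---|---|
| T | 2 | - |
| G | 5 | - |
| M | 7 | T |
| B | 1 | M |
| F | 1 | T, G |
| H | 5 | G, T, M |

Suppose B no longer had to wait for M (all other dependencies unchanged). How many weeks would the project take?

With the dependency in place, T→M→H = 2+7+5 = 14 sets the finish at 14 weeks.
Without M→B, B's earliest start moves from 9 to 0.
After: T→M→H = 2+7+5 = 14 → 14 weeks.

14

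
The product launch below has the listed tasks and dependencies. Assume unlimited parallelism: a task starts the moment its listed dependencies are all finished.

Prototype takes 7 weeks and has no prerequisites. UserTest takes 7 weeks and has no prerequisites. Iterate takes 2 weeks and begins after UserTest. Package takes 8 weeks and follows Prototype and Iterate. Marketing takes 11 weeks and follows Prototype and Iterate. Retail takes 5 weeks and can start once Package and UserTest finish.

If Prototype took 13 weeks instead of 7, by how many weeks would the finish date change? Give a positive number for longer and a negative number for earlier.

Baseline: UserTest→Iterate→Package→Retail = 7+2+8+5 = 22 → 22 weeks.
The longest path through Prototype is only 20 weeks, so Prototype has float 2.
The binding chain switches to Prototype→Package→Retail = 13+8+5 = 26; finish 26 weeks.
Change in finish: 26 − 22 = +4 weeks.

4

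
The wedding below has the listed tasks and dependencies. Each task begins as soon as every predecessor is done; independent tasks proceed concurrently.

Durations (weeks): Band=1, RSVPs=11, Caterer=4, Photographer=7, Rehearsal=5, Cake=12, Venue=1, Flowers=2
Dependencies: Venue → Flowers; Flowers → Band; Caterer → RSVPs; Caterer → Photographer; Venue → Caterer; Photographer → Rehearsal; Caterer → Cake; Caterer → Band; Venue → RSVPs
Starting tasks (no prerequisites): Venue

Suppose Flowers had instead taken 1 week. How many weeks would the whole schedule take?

Actual critical path: Venue→Caterer→Cake = 1+4+12 = 17 ⇒ 17 weeks.
Flowers has 13 weeks of float (longest path through it is 4).
The critical path is still Venue→Caterer→Cake; finish is now 17 weeks.

17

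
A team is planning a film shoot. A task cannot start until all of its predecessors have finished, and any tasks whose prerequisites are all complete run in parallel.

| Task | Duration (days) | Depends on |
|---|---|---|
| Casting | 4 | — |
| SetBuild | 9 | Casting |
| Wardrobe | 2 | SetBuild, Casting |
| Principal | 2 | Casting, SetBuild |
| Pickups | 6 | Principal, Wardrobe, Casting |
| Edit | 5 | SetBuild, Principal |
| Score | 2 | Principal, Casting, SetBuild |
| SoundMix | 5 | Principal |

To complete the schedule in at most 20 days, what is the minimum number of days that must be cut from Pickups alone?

1

Current finish: 21 days; target: 20.
Pickups is on every critical path, so each day cut from Pickups cuts the finish by one (this holds down to a finish of 20).
Need 21 − 20 = 1 day off Pickups → Pickups becomes 5 days, finish becomes 20.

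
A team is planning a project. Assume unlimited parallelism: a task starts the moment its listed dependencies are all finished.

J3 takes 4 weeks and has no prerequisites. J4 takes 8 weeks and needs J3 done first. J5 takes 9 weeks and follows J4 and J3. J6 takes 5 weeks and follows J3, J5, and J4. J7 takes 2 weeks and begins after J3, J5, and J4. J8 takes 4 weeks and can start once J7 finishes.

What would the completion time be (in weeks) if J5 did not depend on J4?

19

Before: longest chain J3→J4→J5→J7→J8 = 4+8+9+2+4 = 27, finish 27.
Without J4→J5, J5's earliest start moves from 12 to 4.
After: J3→J5→J7→J8 = 4+9+2+4 = 19 → 19 weeks.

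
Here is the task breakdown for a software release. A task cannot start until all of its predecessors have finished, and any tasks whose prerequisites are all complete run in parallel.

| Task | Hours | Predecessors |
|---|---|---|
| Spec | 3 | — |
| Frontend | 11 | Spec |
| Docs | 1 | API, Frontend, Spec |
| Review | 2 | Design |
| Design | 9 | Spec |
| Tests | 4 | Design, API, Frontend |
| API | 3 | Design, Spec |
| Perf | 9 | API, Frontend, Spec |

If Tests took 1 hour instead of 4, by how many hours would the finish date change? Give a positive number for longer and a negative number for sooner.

0

The binding path is Spec→Design→API→Perf = 3+9+3+9 = 24; finish at 24 hours.
Tests is off the critical path — its longest chain is 19 hours, giving 5 of slack.
The critical path is still Spec→Design→API→Perf; finish is now 24 hours.
Change in finish: 24 − 24 = +0 hours.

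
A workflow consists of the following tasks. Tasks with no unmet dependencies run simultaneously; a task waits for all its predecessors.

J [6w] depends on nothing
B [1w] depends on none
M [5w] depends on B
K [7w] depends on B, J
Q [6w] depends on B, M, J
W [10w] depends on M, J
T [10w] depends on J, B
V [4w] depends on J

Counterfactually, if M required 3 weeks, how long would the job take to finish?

16

The binding path is B→M→W = 1+5+10 = 16; finish at 16 weeks.
Since M is critical, the -2 change carries straight to that chain (now 14 weeks).
Now J→W = 6+10 = 16 is longest, so the finish becomes 16 weeks.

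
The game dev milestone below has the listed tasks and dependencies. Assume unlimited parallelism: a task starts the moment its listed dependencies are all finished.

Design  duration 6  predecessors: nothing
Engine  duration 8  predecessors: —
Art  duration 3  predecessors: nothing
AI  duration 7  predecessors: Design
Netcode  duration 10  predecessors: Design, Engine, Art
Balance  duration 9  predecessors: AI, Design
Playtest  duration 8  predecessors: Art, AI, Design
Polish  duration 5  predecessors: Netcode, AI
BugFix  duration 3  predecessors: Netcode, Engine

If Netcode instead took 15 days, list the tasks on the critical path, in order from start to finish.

The binding path is Engine→Netcode→Polish = 8+10+5 = 23; finish at 23 days.
Since Netcode is critical, the +5 change carries straight to that chain (now 28 days).
The critical path is still Engine→Netcode→Polish; finish is now 28 days.

Engine, Netcode, Polish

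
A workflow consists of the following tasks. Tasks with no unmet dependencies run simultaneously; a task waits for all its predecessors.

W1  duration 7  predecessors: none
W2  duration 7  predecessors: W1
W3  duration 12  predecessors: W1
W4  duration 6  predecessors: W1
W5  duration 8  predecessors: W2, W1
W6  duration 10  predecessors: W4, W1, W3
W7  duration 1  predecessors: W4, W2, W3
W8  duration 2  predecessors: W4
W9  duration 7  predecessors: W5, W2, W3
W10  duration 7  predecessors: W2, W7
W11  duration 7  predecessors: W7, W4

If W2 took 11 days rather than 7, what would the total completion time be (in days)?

33

Critical path before the change: W1→W2→W5→W9 = 7+7+8+7 = 29 giving 29 days.
W2 is on the critical path; changing it to 11 makes that path 33 days.
That remains the longest chain; total 33 days.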